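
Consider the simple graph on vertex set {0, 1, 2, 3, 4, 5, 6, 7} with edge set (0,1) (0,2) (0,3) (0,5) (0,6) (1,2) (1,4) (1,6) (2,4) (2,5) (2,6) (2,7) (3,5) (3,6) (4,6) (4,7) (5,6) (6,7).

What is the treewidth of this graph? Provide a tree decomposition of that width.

Each bag holds 4 vertices, so the decomposition has width 3, which upper-bounds the treewidth. On the other hand G contains the 4-clique {0, 1, 2, 6}. A clique must lie in a single bag of any decomposition, so no decomposition can have width below 3. Combining the bounds, tw(G) = 3.

Treewidth 3.
One optimal decomposition is:
Bags: B1 = {0, 1, 2, 6}  B2 = {0, 2, 5, 6}  B3 = {0, 3, 5, 6}  B4 = {1, 2, 4, 6}  B5 = {2, 4, 6, 7}
Tree: B1–B2, B2–B3, B1–B4, B4–B5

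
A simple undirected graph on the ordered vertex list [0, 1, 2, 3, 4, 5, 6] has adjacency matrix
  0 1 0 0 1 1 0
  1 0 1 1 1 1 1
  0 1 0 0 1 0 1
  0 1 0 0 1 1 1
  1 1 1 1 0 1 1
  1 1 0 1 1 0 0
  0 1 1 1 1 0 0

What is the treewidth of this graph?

3

A width-3 tree decomposition is:
Bags: B1 = {1, 2, 4, 6}  B2 = {1, 3, 4, 6}  B3 = {1, 3, 4, 5}  B4 = {0, 1, 4, 5}
Tree: B1–B2, B2–B3, B3–B4
The largest bag has 4 vertices, giving width 3; this decomposition certifies tw(G) ≤ 3. On the other hand G contains the 4-clique {0, 1, 4, 5}. A clique must lie in a single bag of any decomposition, so no decomposition can have width below 3. Combining the bounds, tw(G) = 3.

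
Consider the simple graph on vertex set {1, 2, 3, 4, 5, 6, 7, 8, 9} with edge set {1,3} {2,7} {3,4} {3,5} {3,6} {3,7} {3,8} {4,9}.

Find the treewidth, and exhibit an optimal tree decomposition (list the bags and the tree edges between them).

Treewidth 1.
Bags: B1 = {3, 4}  B2 = {3, 7}  B3 = {1, 3}  B4 = {3, 5}  B5 = {3, 6}  B6 = {2, 7}  B7 = {4, 9}  B8 = {3, 8}
Tree: B1–B2, B2–B3, B1–B4, B2–B5, B2–B6, B1–B7, B5–B8

The largest bag has 2 vertices, giving width 1; this decomposition certifies tw(G) ≤ 1. G has an edge, so its treewidth is at least 1. Combining the bounds, tw(G) = 1.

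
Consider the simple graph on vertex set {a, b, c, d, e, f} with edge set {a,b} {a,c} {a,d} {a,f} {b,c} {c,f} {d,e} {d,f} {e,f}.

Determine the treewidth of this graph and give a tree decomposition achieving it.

Treewidth 2.
One such decomposition:
Bags: B1 = {a, b, c}  B2 = {a, c, f}  B3 = {a, d, f}  B4 = {d, e, f}
Tree: B1–B2, B2–B3, B3–B4

Every bag has size at most 3, so the width is 3 − 1 = 2 and tw(G) ≤ 2. On the other hand G contains the 3-clique {d, e, f}. A clique must lie in a single bag of any decomposition, so no decomposition can have width below 2. Combining the bounds, tw(G) = 2.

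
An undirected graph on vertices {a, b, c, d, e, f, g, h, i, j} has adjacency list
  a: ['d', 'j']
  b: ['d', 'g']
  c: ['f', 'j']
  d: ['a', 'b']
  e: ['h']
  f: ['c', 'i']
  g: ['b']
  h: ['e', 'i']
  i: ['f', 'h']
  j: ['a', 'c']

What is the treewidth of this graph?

A width-1 tree decomposition is:
Bags: B1 = {b, g}  B2 = {b, d}  B3 = {a, d}  B4 = {a, j}  B5 = {c, j}  B6 = {c, f}  B7 = {f, i}  B8 = {h, i}  B9 = {e, h}
Tree: B1–B2, B2–B3, B3–B4, B4–B5, B5–B6, B6–B7, B7–B8, B8–B9
Every bag has size at most 2, so the width is 2 − 1 = 1 and tw(G) ≤ 1. G has an edge, so its treewidth is at least 1. Hence tw(G) = 1 exactly.

1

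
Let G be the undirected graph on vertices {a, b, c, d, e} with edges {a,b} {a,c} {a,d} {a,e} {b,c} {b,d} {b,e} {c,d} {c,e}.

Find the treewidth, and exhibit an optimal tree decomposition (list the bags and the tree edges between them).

Every bag has size at most 4, so the width is 4 − 1 = 3 and tw(G) ≤ 3. Conversely, {a, b, c, d} is a clique of size 4, and the vertices of any clique must share a bag in every tree decomposition; so some bag has ≥ 4 vertices and tw(G) ≥ 3. Hence tw(G) = 3 exactly.

Treewidth 3.
One optimal decomposition is:
Bags: B1 = {a, b, c, e}  B2 = {a, b, c, d}
Tree: B1–B2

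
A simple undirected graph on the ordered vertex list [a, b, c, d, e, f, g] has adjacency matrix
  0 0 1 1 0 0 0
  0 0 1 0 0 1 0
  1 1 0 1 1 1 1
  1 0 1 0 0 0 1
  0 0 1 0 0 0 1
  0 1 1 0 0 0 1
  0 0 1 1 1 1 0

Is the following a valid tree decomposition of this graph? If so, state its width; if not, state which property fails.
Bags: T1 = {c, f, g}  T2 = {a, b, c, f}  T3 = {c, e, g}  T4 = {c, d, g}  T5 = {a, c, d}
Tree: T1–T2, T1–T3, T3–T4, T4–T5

A tree decomposition must satisfy three properties: every vertex lies in some bag; for every edge, both endpoints lie together in some bag; and for every vertex, the bags containing it form a connected subtree. Here bags containing vertex a are not connected in the tree, so the decomposition is invalid.

No — bags containing vertex a are not connected in the tree.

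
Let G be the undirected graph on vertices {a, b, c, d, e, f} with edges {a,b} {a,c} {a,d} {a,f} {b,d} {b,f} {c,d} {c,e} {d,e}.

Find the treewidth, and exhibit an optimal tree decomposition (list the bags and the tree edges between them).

Treewidth 2.
One optimal decomposition is:
Bags: B1 = {a, c, d}  B2 = {a, b, d}  B3 = {a, b, f}  B4 = {c, d, e}
Tree: B1–B2, B2–B3, B1–B4

Each bag holds 3 vertices, so the decomposition has width 2, which upper-bounds the treewidth. Conversely, {c, d, e} is a clique of size 3, and the vertices of any clique must share a bag in every tree decomposition; so some bag has ≥ 3 vertices and tw(G) ≥ 2. Combining the bounds, tw(G) = 2.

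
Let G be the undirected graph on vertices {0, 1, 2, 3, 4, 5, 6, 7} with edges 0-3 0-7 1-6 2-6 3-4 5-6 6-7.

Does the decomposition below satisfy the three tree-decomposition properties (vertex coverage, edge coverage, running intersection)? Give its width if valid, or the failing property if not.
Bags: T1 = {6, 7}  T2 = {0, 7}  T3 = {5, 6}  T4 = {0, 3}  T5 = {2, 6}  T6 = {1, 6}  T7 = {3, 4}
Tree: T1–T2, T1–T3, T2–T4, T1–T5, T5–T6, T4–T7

Yes; width 1.

Checking the three conditions: (i) the bags cover all of {0, 1, 2, 3, 4, 5, 6, 7}; (ii) for each edge, some bag contains both endpoints; (iii) the bags containing any fixed vertex form a subtree. All hold, so the decomposition is valid with width 2 − 1 = 1.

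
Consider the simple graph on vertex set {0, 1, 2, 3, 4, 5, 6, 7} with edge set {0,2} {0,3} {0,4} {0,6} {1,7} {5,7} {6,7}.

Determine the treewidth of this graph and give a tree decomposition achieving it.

Treewidth 1.
One such decomposition:
Bags: B1 = {5, 7}  B2 = {6, 7}  B3 = {0, 6}  B4 = {0, 3}  B5 = {1, 7}  B6 = {0, 2}  B7 = {0, 4}
Tree: B1–B2, B2–B3, B3–B4, B1–B5, B3–B6, B4–B7

The largest bag has 2 vertices, giving width 1; this decomposition certifies tw(G) ≤ 1. Any graph with an edge has treewidth ≥ 1, and G has the edge 7–5. Therefore the treewidth is 1.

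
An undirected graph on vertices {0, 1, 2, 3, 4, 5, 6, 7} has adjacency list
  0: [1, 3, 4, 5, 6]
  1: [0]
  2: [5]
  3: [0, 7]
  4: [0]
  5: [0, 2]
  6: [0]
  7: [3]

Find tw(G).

1

A width-1 tree decomposition is:
Bags: B1 = {0, 5}  B2 = {0, 4}  B3 = {2, 5}  B4 = {0, 1}  B5 = {0, 3}  B6 = {3, 7}  B7 = {0, 6}
Tree: B1–B2, B1–B3, B2–B4, B4–B5, B5–B6, B5–B7
The largest bag has 2 vertices, giving width 1; this decomposition certifies tw(G) ≤ 1. Since G has at least one edge (e.g. 0–5), it is not an edgeless graph, so tw(G) ≥ 1. Therefore the treewidth is 1.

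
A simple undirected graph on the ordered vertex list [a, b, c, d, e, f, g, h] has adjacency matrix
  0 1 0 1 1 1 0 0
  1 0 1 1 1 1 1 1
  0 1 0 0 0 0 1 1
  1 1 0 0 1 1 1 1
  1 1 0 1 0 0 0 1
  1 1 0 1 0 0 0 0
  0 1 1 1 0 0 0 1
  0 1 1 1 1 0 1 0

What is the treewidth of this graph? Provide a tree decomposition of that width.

Each bag holds 4 vertices, so the decomposition has width 3, which upper-bounds the treewidth. For the lower bound, the 4 vertices {a, b, d, e} are pairwise adjacent, and any tree decomposition puts a clique entirely inside one bag — forcing width ≥ 3. The upper and lower bounds meet at 3, so that is the treewidth.

Treewidth 3.
Bags: B1 = {b, d, e, h}  B2 = {a, b, d, e}  B3 = {b, d, g, h}  B4 = {b, c, g, h}  B5 = {a, b, d, f}
Tree: B1–B2, B1–B3, B3–B4, B2–B5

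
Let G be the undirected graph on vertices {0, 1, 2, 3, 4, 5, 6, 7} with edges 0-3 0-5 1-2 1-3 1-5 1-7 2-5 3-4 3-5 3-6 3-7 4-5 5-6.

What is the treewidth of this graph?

A width-2 tree decomposition is:
Bags: B1 = {1, 3, 5}  B2 = {3, 5, 6}  B3 = {3, 4, 5}  B4 = {1, 3, 7}  B5 = {0, 3, 5}  B6 = {1, 2, 5}
Tree: B1–B2, B2–B3, B1–B4, B3–B5, B1–B6
The largest bag has 3 vertices, giving width 2; this decomposition certifies tw(G) ≤ 2. On the other hand G contains the 3-clique {1, 2, 5}. A clique must lie in a single bag of any decomposition, so no decomposition can have width below 2. Hence tw(G) = 2 exactly.

2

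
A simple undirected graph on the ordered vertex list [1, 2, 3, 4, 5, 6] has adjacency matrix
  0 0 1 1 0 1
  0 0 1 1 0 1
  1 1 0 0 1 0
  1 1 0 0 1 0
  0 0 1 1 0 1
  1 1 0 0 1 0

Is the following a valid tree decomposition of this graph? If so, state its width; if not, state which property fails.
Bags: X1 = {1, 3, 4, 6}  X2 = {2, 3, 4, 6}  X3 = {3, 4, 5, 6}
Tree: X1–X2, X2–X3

Yes; width 3.

Every vertex of G appears in some bag (union = {1, 2, 3, 4, 5, 6}); every edge is covered by a bag; and for each vertex v the set of bags containing v is connected in the bag tree. The decomposition is therefore valid. The largest bag has 4 vertices, so the width is 3.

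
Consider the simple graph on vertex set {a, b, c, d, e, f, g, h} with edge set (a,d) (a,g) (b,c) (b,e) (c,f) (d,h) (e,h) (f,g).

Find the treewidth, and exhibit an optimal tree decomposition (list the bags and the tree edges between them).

Treewidth 2.
One such decomposition:
Bags: B1 = {a, d, h}  B2 = {a, g, h}  B3 = {f, g, h}  B4 = {c, f, h}  B5 = {b, c, h}  B6 = {b, e, h}
Tree: B1–B2, B2–B3, B3–B4, B4–B5, B5–B6

Every bag has size at most 3, so the width is 3 − 1 = 2 and tw(G) ≤ 2. The edges h–d–a–g–f–c–b–e–h form a cycle, so G is not a tree and its treewidth is at least 2. Therefore the treewidth is 2.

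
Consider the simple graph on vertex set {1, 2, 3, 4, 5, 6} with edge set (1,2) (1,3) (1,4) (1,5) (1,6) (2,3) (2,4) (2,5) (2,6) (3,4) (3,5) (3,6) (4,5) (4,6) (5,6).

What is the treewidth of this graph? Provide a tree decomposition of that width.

A single bag containing all 6 vertices is trivially a valid decomposition of width 5. Conversely, {1, 2, 3, 4, 5, 6} is a clique of size 6, and the vertices of any clique must share a bag in every tree decomposition; so some bag has ≥ 6 vertices and tw(G) ≥ 5. The upper and lower bounds meet at 5, so that is the treewidth.

Treewidth 5.
One optimal decomposition is:
Bags: B1 = {1, 2, 3, 4, 5, 6}
Tree: (single bag)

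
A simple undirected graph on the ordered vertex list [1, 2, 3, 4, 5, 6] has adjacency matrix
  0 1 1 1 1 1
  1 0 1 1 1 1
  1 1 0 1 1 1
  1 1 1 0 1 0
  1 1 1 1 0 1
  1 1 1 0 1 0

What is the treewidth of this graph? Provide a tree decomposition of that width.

Treewidth 4.
One optimal decomposition is:
Bags: B1 = {1, 2, 3, 4, 5}  B2 = {1, 2, 3, 5, 6}
Tree: B1–B2

Every bag has size at most 5, so the width is 5 − 1 = 4 and tw(G) ≤ 4. For the lower bound, the 5 vertices {1, 2, 3, 4, 5} are pairwise adjacent, and any tree decomposition puts a clique entirely inside one bag — forcing width ≥ 4. Hence tw(G) = 4 exactly.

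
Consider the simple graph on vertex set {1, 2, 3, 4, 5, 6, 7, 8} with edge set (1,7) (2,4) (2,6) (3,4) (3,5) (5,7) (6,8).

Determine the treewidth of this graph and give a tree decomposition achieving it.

Each bag holds 2 vertices, so the decomposition has width 1, which upper-bounds the treewidth. Since G has at least one edge (e.g. 8–6), it is not an edgeless graph, so tw(G) ≥ 1. The upper and lower bounds meet at 1, so that is the treewidth.

Treewidth 1.
Bags: B1 = {6, 8}  B2 = {2, 6}  B3 = {2, 4}  B4 = {3, 4}  B5 = {3, 5}  B6 = {5, 7}  B7 = {1, 7}
Tree: B1–B2, B2–B3, B3–B4, B4–B5, B5–B6, B6–B7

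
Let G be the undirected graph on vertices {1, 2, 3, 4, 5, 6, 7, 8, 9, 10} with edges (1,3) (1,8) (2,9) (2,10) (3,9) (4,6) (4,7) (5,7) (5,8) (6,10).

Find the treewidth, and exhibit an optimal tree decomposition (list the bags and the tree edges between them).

Treewidth 2.
One such decomposition:
Bags: B1 = {5, 7, 8}  B2 = {1, 7, 8}  B3 = {1, 3, 7}  B4 = {3, 7, 9}  B5 = {2, 7, 9}  B6 = {2, 7, 10}  B7 = {6, 7, 10}  B8 = {4, 6, 7}
Tree: B1–B2, B2–B3, B3–B4, B4–B5, B5–B6, B6–B7, B7–B8

The largest bag has 3 vertices, giving width 2; this decomposition certifies tw(G) ≤ 2. Since 7–5–8–1–3–9–2–10–6–4–7 is a cycle in G, G is not acyclic. Forests are exactly the graphs of treewidth ≤ 1, so tw(G) ≥ 2. Therefore the treewidth is 2.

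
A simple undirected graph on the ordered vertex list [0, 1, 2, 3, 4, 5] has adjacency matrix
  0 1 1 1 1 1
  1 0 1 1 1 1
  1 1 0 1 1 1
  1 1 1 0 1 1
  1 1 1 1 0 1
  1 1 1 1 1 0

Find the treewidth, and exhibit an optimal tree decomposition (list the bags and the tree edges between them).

Treewidth 5.
One such decomposition:
Bags: B1 = {0, 1, 2, 3, 4, 5}
Tree: (single bag)

With just one bag of size 6, the width is 6 − 1 = 5, so tw(G) ≤ 5. For the lower bound, the 6 vertices {0, 1, 2, 3, 4, 5} are pairwise adjacent, and any tree decomposition puts a clique entirely inside one bag — forcing width ≥ 5. Hence tw(G) = 5 exactly.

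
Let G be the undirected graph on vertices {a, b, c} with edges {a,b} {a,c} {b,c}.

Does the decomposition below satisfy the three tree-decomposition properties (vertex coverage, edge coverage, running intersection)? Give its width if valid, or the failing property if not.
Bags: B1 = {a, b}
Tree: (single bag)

A tree decomposition must satisfy three properties: every vertex lies in some bag; for every edge, both endpoints lie together in some bag; and for every vertex, the bags containing it form a connected subtree. Here vertex c appears in no bag, so the decomposition is invalid.

No — vertex c appears in no bag.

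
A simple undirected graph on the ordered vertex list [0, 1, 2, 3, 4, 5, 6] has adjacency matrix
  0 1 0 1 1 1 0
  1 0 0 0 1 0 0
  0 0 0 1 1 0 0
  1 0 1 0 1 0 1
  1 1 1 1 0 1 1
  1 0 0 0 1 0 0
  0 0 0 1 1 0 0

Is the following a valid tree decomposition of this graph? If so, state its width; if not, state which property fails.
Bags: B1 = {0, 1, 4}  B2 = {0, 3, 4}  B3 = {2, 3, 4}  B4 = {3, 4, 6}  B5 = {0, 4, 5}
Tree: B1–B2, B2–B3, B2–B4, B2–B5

Every vertex of G appears in some bag (union = {0, 1, 2, 3, 4, 5, 6}); every edge is covered by a bag; and for each vertex v the set of bags containing v is connected in the bag tree. The decomposition is therefore valid. The largest bag has 3 vertices, so the width is 2.

Yes; width 2.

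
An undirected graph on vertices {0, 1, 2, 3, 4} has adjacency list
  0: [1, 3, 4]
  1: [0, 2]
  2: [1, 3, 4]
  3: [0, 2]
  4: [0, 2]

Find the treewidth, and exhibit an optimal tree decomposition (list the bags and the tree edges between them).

The largest bag has 3 vertices, giving width 2; this decomposition certifies tw(G) ≤ 2. The edges 2–1–0–3–2 form a cycle, so G is not a tree and its treewidth is at least 2. Hence tw(G) = 2 exactly.

Treewidth 2.
One optimal decomposition is:
Bags: B1 = {0, 1, 2}  B2 = {0, 2, 3}  B3 = {0, 2, 4}
Tree: B1–B2, B2–B3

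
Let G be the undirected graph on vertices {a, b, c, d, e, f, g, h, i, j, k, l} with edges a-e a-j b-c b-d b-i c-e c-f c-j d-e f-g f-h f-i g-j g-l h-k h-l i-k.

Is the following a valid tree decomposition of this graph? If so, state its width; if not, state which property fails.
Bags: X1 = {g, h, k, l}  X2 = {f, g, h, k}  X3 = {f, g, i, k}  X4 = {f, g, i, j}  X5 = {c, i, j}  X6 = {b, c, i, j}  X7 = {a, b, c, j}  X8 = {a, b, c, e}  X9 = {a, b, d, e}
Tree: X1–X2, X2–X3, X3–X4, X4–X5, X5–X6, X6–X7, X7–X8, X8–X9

No — edge (f,c) lies in no bag.

A tree decomposition must satisfy three properties: every vertex lies in some bag; for every edge, both endpoints lie together in some bag; and for every vertex, the bags containing it form a connected subtree. Here edge (f,c) lies in no bag, so the decomposition is invalid.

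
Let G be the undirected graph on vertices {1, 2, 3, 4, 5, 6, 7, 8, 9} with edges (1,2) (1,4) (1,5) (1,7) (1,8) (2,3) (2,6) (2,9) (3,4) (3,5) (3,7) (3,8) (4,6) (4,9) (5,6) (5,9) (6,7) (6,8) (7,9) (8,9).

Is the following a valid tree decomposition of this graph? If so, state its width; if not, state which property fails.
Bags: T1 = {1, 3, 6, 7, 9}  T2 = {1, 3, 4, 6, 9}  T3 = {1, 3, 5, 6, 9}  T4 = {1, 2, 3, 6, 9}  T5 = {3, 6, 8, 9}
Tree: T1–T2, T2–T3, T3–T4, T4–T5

A tree decomposition must satisfy three properties: every vertex lies in some bag; for every edge, both endpoints lie together in some bag; and for every vertex, the bags containing it form a connected subtree. Here edge (1,8) lies in no bag, so the decomposition is invalid.

No — edge (1,8) lies in no bag.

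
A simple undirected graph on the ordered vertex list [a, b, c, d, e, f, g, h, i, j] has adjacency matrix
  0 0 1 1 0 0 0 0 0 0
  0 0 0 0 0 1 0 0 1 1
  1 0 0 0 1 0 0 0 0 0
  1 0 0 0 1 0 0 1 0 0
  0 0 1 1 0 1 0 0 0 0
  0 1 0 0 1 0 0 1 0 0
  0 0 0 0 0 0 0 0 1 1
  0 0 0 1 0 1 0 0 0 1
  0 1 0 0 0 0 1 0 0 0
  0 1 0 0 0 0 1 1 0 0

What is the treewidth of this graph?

2

A width-2 tree decomposition is:
Bags: B1 = {g, i, j}  B2 = {b, i, j}  B3 = {b, h, j}  B4 = {b, f, h}  B5 = {d, f, h}  B6 = {d, e, f}  B7 = {a, d, e}  B8 = {a, c, e}
Tree: B1–B2, B2–B3, B3–B4, B4–B5, B5–B6, B6–B7, B7–B8
Every bag has size at most 3, so the width is 3 − 1 = 2 and tw(G) ≤ 2. For the lower bound, G contains the cycle g–i–b–j–g, so G is not a forest; only forests have treewidth ≤ 1, hence tw(G) ≥ 2. Hence tw(G) = 2 exactly.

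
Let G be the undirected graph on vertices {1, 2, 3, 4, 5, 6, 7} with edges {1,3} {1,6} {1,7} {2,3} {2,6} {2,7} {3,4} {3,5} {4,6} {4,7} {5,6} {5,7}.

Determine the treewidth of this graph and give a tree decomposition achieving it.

The largest bag has 4 vertices, giving width 3; this decomposition certifies tw(G) ≤ 3. For the lower bound: the 4 vertex sets {4,6}, {1,3}, {7}, {5} are disjoint, each induces a connected subgraph, and every pair is joined by at least one edge of G. Contracting each set to a single vertex therefore yields K_{4} as a minor, and since treewidth is minor-monotone, tw(G) ≥ tw(K_{4}) = 3. Combining the bounds, tw(G) = 3.

Treewidth 3.
One optimal decomposition is:
Bags: B1 = {3, 4, 6, 7}  B2 = {1, 3, 6, 7}  B3 = {3, 5, 6, 7}  B4 = {2, 3, 6, 7}
Tree: B1–B2, B2–B3, B3–B4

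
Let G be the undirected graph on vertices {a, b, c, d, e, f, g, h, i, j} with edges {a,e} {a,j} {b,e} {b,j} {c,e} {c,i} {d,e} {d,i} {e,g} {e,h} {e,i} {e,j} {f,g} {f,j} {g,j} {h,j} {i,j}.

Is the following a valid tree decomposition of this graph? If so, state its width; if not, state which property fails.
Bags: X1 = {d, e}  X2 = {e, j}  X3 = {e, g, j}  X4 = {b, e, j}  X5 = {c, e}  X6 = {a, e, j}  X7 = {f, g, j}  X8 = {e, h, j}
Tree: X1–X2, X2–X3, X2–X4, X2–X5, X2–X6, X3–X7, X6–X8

A tree decomposition must satisfy three properties: every vertex lies in some bag; for every edge, both endpoints lie together in some bag; and for every vertex, the bags containing it form a connected subtree. Here vertex i appears in no bag, so the decomposition is invalid.

No — vertex i appears in no bag.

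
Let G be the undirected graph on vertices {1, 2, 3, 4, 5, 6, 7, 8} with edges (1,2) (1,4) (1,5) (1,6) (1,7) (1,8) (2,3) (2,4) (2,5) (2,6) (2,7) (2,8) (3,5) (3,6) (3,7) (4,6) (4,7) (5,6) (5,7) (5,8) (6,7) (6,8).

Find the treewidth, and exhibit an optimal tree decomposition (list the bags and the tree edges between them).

Every bag has size at most 5, so the width is 5 − 1 = 4 and tw(G) ≤ 4. For the lower bound, the 5 vertices {1, 2, 4, 6, 7} are pairwise adjacent, and any tree decomposition puts a clique entirely inside one bag — forcing width ≥ 4. Hence tw(G) = 4 exactly.

Treewidth 4.
One such decomposition:
Bags: B1 = {1, 2, 5, 6, 7}  B2 = {1, 2, 4, 6, 7}  B3 = {2, 3, 5, 6, 7}  B4 = {1, 2, 5, 6, 8}
Tree: B1–B2, B1–B3, B1–B4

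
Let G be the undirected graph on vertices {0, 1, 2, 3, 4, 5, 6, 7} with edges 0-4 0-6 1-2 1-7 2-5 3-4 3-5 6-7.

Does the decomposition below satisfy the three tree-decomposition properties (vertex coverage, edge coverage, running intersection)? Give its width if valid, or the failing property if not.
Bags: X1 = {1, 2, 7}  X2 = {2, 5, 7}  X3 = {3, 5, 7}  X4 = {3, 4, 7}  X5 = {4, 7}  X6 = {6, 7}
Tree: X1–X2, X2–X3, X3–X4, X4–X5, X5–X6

No — vertex 0 appears in no bag.

A tree decomposition must satisfy three properties: every vertex lies in some bag; for every edge, both endpoints lie together in some bag; and for every vertex, the bags containing it form a connected subtree. Here vertex 0 appears in no bag, so the decomposition is invalid.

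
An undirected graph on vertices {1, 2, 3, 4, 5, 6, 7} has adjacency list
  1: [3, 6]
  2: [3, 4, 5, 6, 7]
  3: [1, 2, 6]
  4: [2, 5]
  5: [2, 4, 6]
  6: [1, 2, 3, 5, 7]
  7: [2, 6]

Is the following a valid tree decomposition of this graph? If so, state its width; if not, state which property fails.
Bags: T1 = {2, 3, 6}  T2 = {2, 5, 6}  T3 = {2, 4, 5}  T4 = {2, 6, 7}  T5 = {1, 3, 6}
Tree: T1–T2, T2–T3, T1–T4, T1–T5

Vertex coverage: the bags together contain {1, 2, 3, 4, 5, 6, 7}, the full vertex set. Edge coverage: each edge of G has both endpoints in at least one bag. Running intersection: for every vertex, the bags containing it form a connected subtree. All three properties hold, so this is a valid tree decomposition of width max|bag| − 1 = 2, and hence tw(G) ≤ 2.

Yes; width 2.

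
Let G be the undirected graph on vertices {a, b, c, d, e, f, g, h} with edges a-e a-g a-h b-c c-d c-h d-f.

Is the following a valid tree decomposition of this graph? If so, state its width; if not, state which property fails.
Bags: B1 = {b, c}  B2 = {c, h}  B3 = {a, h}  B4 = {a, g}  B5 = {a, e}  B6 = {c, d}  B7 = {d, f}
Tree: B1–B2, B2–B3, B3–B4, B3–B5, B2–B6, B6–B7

Vertex coverage: the bags together contain {a, b, c, d, e, f, g, h}, the full vertex set. Edge coverage: each edge of G has both endpoints in at least one bag. Running intersection: for every vertex, the bags containing it form a connected subtree. All three properties hold, so this is a valid tree decomposition of width max|bag| − 1 = 1, and hence tw(G) ≤ 1.

Yes; width 1.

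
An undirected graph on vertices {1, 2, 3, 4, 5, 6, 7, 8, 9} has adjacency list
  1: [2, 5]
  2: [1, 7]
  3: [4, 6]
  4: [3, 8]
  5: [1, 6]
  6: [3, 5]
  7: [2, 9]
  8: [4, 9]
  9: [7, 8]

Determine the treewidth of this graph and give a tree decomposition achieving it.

Treewidth 2.
One optimal decomposition is:
Bags: B1 = {1, 2, 5}  B2 = {2, 5, 6}  B3 = {2, 3, 6}  B4 = {2, 3, 4}  B5 = {2, 4, 8}  B6 = {2, 8, 9}  B7 = {2, 7, 9}
Tree: B1–B2, B2–B3, B3–B4, B4–B5, B5–B6, B6–B7

Each bag holds 3 vertices, so the decomposition has width 2, which upper-bounds the treewidth. For the lower bound, G contains the cycle 2–1–5–6–3–4–8–9–7–2, so G is not a forest; only forests have treewidth ≤ 1, hence tw(G) ≥ 2. The upper and lower bounds meet at 2, so that is the treewidth.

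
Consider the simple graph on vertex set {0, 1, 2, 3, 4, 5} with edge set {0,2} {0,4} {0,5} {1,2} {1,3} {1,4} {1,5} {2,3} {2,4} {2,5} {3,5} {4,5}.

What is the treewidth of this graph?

3

A width-3 tree decomposition is:
Bags: B1 = {1, 2, 4, 5}  B2 = {1, 2, 3, 5}  B3 = {0, 2, 4, 5}
Tree: B1–B2, B1–B3
The largest bag has 4 vertices, giving width 3; this decomposition certifies tw(G) ≤ 3. On the other hand G contains the 4-clique {0, 2, 4, 5}. A clique must lie in a single bag of any decomposition, so no decomposition can have width below 3. The upper and lower bounds meet at 3, so that is the treewidth.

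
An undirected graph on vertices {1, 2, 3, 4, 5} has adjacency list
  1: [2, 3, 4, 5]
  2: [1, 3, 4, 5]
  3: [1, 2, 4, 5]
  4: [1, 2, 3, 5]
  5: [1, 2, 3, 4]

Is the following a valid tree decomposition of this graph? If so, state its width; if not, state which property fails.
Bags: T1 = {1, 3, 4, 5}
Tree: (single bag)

A tree decomposition must satisfy three properties: every vertex lies in some bag; for every edge, both endpoints lie together in some bag; and for every vertex, the bags containing it form a connected subtree. Here vertex 2 appears in no bag, so the decomposition is invalid.

No — vertex 2 appears in no bag.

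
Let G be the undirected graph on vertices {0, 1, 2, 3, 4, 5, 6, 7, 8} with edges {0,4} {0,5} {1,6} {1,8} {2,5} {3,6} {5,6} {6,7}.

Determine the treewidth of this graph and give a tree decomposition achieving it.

Treewidth 1.
One such decomposition:
Bags: B1 = {0, 5}  B2 = {2, 5}  B3 = {5, 6}  B4 = {1, 6}  B5 = {3, 6}  B6 = {1, 8}  B7 = {0, 4}  B8 = {6, 7}
Tree: B1–B2, B2–B3, B3–B4, B4–B5, B4–B6, B1–B7, B4–B8

The largest bag has 2 vertices, giving width 1; this decomposition certifies tw(G) ≤ 1. Since G has at least one edge (e.g. 0–5), it is not an edgeless graph, so tw(G) ≥ 1. Combining the bounds, tw(G) = 1.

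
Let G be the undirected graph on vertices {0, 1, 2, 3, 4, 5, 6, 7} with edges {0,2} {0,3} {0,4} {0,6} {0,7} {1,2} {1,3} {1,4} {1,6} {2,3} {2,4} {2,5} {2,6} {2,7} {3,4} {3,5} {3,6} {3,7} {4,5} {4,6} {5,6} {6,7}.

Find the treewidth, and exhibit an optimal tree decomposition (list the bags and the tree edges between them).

Each bag holds 5 vertices, so the decomposition has width 4, which upper-bounds the treewidth. Conversely, {0, 2, 3, 4, 6} is a clique of size 5, and the vertices of any clique must share a bag in every tree decomposition; so some bag has ≥ 5 vertices and tw(G) ≥ 4. Combining the bounds, tw(G) = 4.

Treewidth 4.
One optimal decomposition is:
Bags: B1 = {1, 2, 3, 4, 6}  B2 = {0, 2, 3, 4, 6}  B3 = {0, 2, 3, 6, 7}  B4 = {2, 3, 4, 5, 6}
Tree: B1–B2, B2–B3, B2–B4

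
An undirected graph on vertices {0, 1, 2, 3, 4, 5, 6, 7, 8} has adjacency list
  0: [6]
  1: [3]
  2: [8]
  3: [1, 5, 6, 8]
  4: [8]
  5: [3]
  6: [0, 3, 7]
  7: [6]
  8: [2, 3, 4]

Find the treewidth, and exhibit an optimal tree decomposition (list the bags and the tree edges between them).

Each bag holds 2 vertices, so the decomposition has width 1, which upper-bounds the treewidth. Since G has at least one edge (e.g. 6–3), it is not an edgeless graph, so tw(G) ≥ 1. Therefore the treewidth is 1.

Treewidth 1.
One such decomposition:
Bags: B1 = {3, 6}  B2 = {3, 5}  B3 = {3, 8}  B4 = {2, 8}  B5 = {6, 7}  B6 = {0, 6}  B7 = {1, 3}  B8 = {4, 8}
Tree: B1–B2, B1–B3, B3–B4, B1–B5, B1–B6, B3–B7, B4–B8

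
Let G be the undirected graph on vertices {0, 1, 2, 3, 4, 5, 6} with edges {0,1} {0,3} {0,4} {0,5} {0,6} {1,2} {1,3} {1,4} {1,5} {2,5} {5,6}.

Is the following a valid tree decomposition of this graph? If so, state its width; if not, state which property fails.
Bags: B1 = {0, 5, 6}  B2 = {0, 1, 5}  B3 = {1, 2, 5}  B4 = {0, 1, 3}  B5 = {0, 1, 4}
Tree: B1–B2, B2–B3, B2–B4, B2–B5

Yes; width 2.

Vertex coverage: the bags together contain {0, 1, 2, 3, 4, 5, 6}, the full vertex set. Edge coverage: each edge of G has both endpoints in at least one bag. Running intersection: for every vertex, the bags containing it form a connected subtree. All three properties hold, so this is a valid tree decomposition of width max|bag| − 1 = 2, and hence tw(G) ≤ 2.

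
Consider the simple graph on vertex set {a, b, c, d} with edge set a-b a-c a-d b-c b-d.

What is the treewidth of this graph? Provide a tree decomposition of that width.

Treewidth 2.
One optimal decomposition is:
Bags: B1 = {a, b, d}  B2 = {a, b, c}
Tree: B1–B2

The largest bag has 3 vertices, giving width 2; this decomposition certifies tw(G) ≤ 2. For the lower bound, the 3 vertices {a, b, d} are pairwise adjacent, and any tree decomposition puts a clique entirely inside one bag — forcing width ≥ 2. Hence tw(G) = 2 exactly.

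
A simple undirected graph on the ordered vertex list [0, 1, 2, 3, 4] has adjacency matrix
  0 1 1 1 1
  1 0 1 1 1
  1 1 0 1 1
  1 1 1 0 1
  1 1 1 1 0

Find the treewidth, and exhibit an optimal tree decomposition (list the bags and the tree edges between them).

A single bag containing all 5 vertices is trivially a valid decomposition of width 4. On the other hand G contains the 5-clique {0, 1, 2, 3, 4}. A clique must lie in a single bag of any decomposition, so no decomposition can have width below 4. The upper and lower bounds meet at 4, so that is the treewidth.

Treewidth 4.
Bags: B1 = {0, 1, 2, 3, 4}
Tree: (single bag)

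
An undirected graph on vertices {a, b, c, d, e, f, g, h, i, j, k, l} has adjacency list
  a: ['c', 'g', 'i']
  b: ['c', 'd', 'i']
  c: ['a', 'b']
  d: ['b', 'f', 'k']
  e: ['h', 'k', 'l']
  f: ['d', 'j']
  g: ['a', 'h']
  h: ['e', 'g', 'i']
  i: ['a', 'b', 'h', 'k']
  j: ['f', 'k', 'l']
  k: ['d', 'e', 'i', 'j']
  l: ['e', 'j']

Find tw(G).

3

A width-3 tree decomposition is:
Bags: B1 = {a, c, g, h}  B2 = {a, c, h, i}  B3 = {b, c, h, i}  B4 = {b, e, h, i}  B5 = {b, e, i, k}  B6 = {b, d, e, k}  B7 = {d, e, k, l}  B8 = {d, j, k, l}  B9 = {d, f, j, l}
Tree: B1–B2, B2–B3, B3–B4, B4–B5, B5–B6, B6–B7, B7–B8, B8–B9
The largest bag has 4 vertices, giving width 3; this decomposition certifies tw(G) ≤ 3. For the lower bound: the 4 vertex sets {a,c,g}, {h}, {i}, {b,d,e,k} are disjoint, each induces a connected subgraph, and every pair is joined by at least one edge of G. Contracting each set to a single vertex therefore yields K_{4} as a minor, and since treewidth is minor-monotone, tw(G) ≥ tw(K_{4}) = 3. Combining the bounds, tw(G) = 3.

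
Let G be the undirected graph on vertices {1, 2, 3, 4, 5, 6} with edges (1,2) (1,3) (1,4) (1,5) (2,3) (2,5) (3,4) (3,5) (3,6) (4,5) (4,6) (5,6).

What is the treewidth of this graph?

3

A width-3 tree decomposition is:
Bags: B1 = {3, 4, 5, 6}  B2 = {1, 3, 4, 5}  B3 = {1, 2, 3, 5}
Tree: B1–B2, B2–B3
Each bag holds 4 vertices, so the decomposition has width 3, which upper-bounds the treewidth. On the other hand G contains the 4-clique {1, 2, 3, 5}. A clique must lie in a single bag of any decomposition, so no decomposition can have width below 3. Combining the bounds, tw(G) = 3.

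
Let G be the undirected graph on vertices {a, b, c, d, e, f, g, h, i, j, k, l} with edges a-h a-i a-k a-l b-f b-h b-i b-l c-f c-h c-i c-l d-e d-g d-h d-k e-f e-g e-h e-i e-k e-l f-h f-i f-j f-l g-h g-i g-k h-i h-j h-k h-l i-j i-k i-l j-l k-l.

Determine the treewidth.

4

A width-4 tree decomposition is:
Bags: B1 = {e, h, i, k, l}  B2 = {e, f, h, i, l}  B3 = {e, g, h, i, k}  B4 = {d, e, g, h, k}  B5 = {b, f, h, i, l}  B6 = {f, h, i, j, l}  B7 = {c, f, h, i, l}  B8 = {a, h, i, k, l}
Tree: B1–B2, B1–B3, B3–B4, B2–B5, B5–B6, B2–B7, B1–B8
The largest bag has 5 vertices, giving width 4; this decomposition certifies tw(G) ≤ 4. For the lower bound, the 5 vertices {d, e, g, h, k} are pairwise adjacent, and any tree decomposition puts a clique entirely inside one bag — forcing width ≥ 4. The upper and lower bounds meet at 4, so that is the treewidth.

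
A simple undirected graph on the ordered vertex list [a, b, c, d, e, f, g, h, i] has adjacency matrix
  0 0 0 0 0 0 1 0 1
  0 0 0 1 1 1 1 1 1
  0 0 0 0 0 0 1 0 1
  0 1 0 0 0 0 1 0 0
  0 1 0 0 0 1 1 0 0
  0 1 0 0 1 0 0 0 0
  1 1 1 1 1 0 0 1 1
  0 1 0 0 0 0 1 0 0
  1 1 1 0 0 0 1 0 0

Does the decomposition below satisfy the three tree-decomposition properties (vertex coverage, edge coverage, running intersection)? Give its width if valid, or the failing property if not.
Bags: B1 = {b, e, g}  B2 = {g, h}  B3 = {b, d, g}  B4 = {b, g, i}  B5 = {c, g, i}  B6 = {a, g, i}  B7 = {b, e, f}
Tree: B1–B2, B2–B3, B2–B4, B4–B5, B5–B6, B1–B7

A tree decomposition must satisfy three properties: every vertex lies in some bag; for every edge, both endpoints lie together in some bag; and for every vertex, the bags containing it form a connected subtree. Here edge (b,h) lies in no bag, so the decomposition is invalid.

No — edge (b,h) lies in no bag.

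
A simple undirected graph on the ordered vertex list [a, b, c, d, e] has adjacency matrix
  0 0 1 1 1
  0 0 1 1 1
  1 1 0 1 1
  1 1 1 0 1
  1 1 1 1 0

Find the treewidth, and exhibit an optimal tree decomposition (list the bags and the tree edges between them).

Every bag has size at most 4, so the width is 4 − 1 = 3 and tw(G) ≤ 3. On the other hand G contains the 4-clique {a, c, d, e}. A clique must lie in a single bag of any decomposition, so no decomposition can have width below 3. Hence tw(G) = 3 exactly.

Treewidth 3.
Bags: B1 = {b, c, d, e}  B2 = {a, c, d, e}
Tree: B1–B2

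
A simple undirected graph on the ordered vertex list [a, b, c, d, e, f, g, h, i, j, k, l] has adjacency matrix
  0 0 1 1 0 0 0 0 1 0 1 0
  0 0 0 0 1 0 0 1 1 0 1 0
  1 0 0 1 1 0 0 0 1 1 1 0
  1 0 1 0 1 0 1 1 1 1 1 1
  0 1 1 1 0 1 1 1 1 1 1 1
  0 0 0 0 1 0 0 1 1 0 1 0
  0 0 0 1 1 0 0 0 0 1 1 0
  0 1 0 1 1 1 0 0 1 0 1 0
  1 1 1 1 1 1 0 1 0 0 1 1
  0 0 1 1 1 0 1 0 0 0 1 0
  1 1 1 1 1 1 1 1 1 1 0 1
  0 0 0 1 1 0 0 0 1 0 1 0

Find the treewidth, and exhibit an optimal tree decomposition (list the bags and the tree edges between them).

The largest bag has 5 vertices, giving width 4; this decomposition certifies tw(G) ≤ 4. On the other hand G contains the 5-clique {d, e, g, j, k}. A clique must lie in a single bag of any decomposition, so no decomposition can have width below 4. Hence tw(G) = 4 exactly.

Treewidth 4.
One optimal decomposition is:
Bags: B1 = {c, d, e, i, k}  B2 = {c, d, e, j, k}  B3 = {d, e, h, i, k}  B4 = {e, f, h, i, k}  B5 = {d, e, g, j, k}  B6 = {d, e, i, k, l}  B7 = {a, c, d, i, k}  B8 = {b, e, h, i, k}
Tree: B1–B2, B1–B3, B3–B4, B2–B5, B1–B6, B1–B7, B4–B8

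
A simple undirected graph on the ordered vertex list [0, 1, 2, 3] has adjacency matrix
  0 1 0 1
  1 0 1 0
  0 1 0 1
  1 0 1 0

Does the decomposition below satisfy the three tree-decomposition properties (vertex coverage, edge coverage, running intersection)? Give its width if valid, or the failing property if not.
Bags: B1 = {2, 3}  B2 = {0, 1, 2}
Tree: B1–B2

A tree decomposition must satisfy three properties: every vertex lies in some bag; for every edge, both endpoints lie together in some bag; and for every vertex, the bags containing it form a connected subtree. Here edge (0,3) lies in no bag, so the decomposition is invalid.

No — edge (0,3) lies in no bag.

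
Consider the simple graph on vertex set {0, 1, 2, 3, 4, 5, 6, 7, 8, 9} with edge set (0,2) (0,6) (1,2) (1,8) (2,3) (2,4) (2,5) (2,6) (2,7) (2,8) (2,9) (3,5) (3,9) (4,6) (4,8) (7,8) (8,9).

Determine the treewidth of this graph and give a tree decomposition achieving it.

Treewidth 2.
One optimal decomposition is:
Bags: B1 = {2, 7, 8}  B2 = {1, 2, 8}  B3 = {2, 4, 8}  B4 = {2, 8, 9}  B5 = {2, 4, 6}  B6 = {2, 3, 9}  B7 = {0, 2, 6}  B8 = {2, 3, 5}
Tree: B1–B2, B1–B3, B3–B4, B3–B5, B4–B6, B5–B7, B6–B8

Each bag holds 3 vertices, so the decomposition has width 2, which upper-bounds the treewidth. On the other hand G contains the 3-clique {0, 2, 6}. A clique must lie in a single bag of any decomposition, so no decomposition can have width below 2. Hence tw(G) = 2 exactly.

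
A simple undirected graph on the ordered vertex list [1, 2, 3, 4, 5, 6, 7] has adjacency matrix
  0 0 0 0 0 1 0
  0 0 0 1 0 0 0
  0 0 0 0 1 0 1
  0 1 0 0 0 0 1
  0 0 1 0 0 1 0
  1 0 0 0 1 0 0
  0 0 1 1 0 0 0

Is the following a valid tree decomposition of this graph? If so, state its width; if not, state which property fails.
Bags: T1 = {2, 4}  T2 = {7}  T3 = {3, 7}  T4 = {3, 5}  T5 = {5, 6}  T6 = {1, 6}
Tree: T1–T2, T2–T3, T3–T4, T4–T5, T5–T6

No — edge (4,7) lies in no bag.

A tree decomposition must satisfy three properties: every vertex lies in some bag; for every edge, both endpoints lie together in some bag; and for every vertex, the bags containing it form a connected subtree. Here edge (4,7) lies in no bag, so the decomposition is invalid.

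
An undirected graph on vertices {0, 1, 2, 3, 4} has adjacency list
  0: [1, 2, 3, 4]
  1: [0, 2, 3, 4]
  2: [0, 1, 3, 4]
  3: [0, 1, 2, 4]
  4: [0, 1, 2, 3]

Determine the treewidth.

4

A width-4 tree decomposition is:
Bags: B1 = {0, 1, 2, 3, 4}
Tree: (single bag)
With just one bag of size 5, the width is 5 − 1 = 4, so tw(G) ≤ 4. Conversely, {0, 1, 2, 3, 4} is a clique of size 5, and the vertices of any clique must share a bag in every tree decomposition; so some bag has ≥ 5 vertices and tw(G) ≥ 4. The upper and lower bounds meet at 4, so that is the treewidth.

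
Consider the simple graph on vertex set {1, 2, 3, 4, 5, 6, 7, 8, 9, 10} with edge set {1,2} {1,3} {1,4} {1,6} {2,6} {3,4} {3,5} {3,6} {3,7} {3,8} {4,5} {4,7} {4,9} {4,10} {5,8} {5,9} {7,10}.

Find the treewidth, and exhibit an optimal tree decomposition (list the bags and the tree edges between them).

Every bag has size at most 3, so the width is 3 − 1 = 2 and tw(G) ≤ 2. For the lower bound, the 3 vertices {4, 7, 10} are pairwise adjacent, and any tree decomposition puts a clique entirely inside one bag — forcing width ≥ 2. Combining the bounds, tw(G) = 2.

Treewidth 2.
One such decomposition:
Bags: B1 = {3, 4, 5}  B2 = {4, 5, 9}  B3 = {3, 4, 7}  B4 = {3, 5, 8}  B5 = {1, 3, 4}  B6 = {1, 3, 6}  B7 = {4, 7, 10}  B8 = {1, 2, 6}
Tree: B1–B2, B1–B3, B1–B4, B1–B5, B5–B6, B3–B7, B6–B8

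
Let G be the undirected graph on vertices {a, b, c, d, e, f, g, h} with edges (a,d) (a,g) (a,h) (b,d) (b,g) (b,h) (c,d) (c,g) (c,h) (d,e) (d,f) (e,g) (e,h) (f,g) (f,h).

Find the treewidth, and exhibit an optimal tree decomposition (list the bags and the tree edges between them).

Treewidth 3.
One optimal decomposition is:
Bags: B1 = {b, d, g, h}  B2 = {d, f, g, h}  B3 = {c, d, g, h}  B4 = {d, e, g, h}  B5 = {a, d, g, h}
Tree: B1–B2, B2–B3, B3–B4, B4–B5

The largest bag has 4 vertices, giving width 3; this decomposition certifies tw(G) ≤ 3. For the lower bound: the 4 vertex sets {b,d}, {f,h}, {g}, {c} are disjoint, each induces a connected subgraph, and every pair is joined by at least one edge of G. Contracting each set to a single vertex therefore yields K_{4} as a minor, and since treewidth is minor-monotone, tw(G) ≥ tw(K_{4}) = 3. Therefore the treewidth is 3.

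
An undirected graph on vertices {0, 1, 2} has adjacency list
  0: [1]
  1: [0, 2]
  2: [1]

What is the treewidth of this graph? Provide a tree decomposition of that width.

Treewidth 1.
Bags: B1 = {0, 1}  B2 = {1, 2}
Tree: B1–B2

Every bag has size at most 2, so the width is 2 − 1 = 1 and tw(G) ≤ 1. Since G has at least one edge (e.g. 1–0), it is not an edgeless graph, so tw(G) ≥ 1. Therefore the treewidth is 1.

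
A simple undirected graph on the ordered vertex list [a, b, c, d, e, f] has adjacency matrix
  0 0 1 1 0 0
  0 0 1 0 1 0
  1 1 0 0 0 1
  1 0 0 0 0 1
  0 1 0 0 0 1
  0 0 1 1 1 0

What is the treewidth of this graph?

2

A width-2 tree decomposition is:
Bags: B1 = {a, d, f}  B2 = {a, c, f}  B3 = {c, e, f}  B4 = {b, c, e}
Tree: B1–B2, B2–B3, B3–B4
Every bag has size at most 3, so the width is 3 − 1 = 2 and tw(G) ≤ 2. The edges d–a–c–f–d form a cycle, so G is not a tree and its treewidth is at least 2. Therefore the treewidth is 2.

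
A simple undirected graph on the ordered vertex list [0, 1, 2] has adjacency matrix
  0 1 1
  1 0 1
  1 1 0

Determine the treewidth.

A width-2 tree decomposition is:
Bags: B1 = {0, 1, 2}
Tree: (single bag)
With just one bag of size 3, the width is 3 − 1 = 2, so tw(G) ≤ 2. For the lower bound, the 3 vertices {0, 1, 2} are pairwise adjacent, and any tree decomposition puts a clique entirely inside one bag — forcing width ≥ 2. The upper and lower bounds meet at 2, so that is the treewidth.

2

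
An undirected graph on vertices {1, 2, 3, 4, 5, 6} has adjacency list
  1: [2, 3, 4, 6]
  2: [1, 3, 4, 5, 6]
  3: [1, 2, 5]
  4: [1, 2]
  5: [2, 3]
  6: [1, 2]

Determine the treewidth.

2

A width-2 tree decomposition is:
Bags: B1 = {1, 2, 6}  B2 = {1, 2, 3}  B3 = {2, 3, 5}  B4 = {1, 2, 4}
Tree: B1–B2, B2–B3, B2–B4
Every bag has size at most 3, so the width is 3 − 1 = 2 and tw(G) ≤ 2. For the lower bound, the 3 vertices {1, 2, 3} are pairwise adjacent, and any tree decomposition puts a clique entirely inside one bag — forcing width ≥ 2. Combining the bounds, tw(G) = 2.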